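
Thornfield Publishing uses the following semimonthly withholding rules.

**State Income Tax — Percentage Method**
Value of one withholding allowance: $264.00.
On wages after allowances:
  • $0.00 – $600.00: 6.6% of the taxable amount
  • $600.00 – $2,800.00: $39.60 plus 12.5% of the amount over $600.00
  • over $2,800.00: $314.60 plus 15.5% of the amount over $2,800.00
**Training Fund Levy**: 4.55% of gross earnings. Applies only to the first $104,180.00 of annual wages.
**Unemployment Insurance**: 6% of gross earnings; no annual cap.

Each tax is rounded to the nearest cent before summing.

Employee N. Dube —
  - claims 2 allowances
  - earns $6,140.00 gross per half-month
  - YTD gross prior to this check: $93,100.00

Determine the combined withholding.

$1,398.23

State Income Tax: taxable = $6,140.00 − 2×$264.00 = $5,612.00
  $314.60 + 15.5% × ($5,612.00 − $2,800.00) = $314.60 + 15.5% × $2,812.00 = $750.46
Training Fund Levy: 4.55% × $6,140.00 = $279.37
Unemployment Insurance: 6% × $6,140.00 = $368.40
Total: $750.46 + $279.37 + $368.40 = $1,398.23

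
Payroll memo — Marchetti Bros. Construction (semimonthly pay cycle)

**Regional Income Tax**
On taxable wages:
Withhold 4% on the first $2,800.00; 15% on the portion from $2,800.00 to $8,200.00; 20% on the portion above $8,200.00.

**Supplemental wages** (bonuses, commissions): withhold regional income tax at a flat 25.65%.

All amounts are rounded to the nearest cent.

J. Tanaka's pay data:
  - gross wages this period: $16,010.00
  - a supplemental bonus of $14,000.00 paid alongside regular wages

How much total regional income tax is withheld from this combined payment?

Regional Income Tax: taxable = $16,010.00
  $922.00 + 20% × ($16,010.00 − $8,200.00) = $922.00 + 20% × $7,810.00 = $2,484.00
Supplemental (25.65% flat on bonus): 25.65% × $14,000.00 = $3,591.00
Total regional income tax: $2,484.00 + $3,591.00 = $6,075.00

$6,075.00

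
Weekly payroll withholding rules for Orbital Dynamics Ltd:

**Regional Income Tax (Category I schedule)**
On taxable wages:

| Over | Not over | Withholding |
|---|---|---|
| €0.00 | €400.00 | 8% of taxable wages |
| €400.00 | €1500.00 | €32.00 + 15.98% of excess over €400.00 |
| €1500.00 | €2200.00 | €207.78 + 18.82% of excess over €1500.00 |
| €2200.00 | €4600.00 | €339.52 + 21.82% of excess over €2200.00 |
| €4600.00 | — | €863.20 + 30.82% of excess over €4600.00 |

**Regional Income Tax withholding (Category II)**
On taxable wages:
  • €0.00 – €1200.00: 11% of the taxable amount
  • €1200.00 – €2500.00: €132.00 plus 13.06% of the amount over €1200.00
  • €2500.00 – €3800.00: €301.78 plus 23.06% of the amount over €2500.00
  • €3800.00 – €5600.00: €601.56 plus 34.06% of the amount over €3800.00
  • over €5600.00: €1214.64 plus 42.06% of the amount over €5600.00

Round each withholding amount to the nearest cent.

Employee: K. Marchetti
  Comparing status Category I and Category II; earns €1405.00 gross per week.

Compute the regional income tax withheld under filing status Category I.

€192.60

Regional Income Tax (Category I): taxable = €1405.00
  €32.00 + 15.98% × (€1405.00 − €400.00) = €32.00 + 15.98% × €1005.00 = €192.60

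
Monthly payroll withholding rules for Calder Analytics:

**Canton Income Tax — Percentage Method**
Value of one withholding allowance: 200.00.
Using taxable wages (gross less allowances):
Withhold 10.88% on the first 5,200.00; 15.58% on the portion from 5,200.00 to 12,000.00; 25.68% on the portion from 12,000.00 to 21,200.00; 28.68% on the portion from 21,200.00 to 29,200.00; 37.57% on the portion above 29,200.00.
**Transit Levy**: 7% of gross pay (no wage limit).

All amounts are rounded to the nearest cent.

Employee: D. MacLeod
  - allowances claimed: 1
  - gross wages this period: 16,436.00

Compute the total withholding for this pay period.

Canton Income Tax: taxable = 16,436.00 − 1×200.00 = 16,236.00
  1,625.20 + 25.68% × (16,236.00 − 12,000.00) = 1,625.20 + 25.68% × 4,236.00 = 2,713.00
Transit Levy: 7% × 16,436.00 = 1,150.52
Total: 2,713.00 + 1,150.52 = 3,863.52

3,863.52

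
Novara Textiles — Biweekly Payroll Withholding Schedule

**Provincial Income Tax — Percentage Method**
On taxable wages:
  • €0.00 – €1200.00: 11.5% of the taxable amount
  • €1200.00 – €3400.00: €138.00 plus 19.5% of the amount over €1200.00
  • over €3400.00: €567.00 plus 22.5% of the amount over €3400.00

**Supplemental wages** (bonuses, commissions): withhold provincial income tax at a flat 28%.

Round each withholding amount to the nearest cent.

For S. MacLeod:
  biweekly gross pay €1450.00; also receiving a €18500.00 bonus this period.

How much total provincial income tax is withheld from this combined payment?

Provincial Income Tax: taxable = €1450.00
  €138.00 + 19.5% × (€1450.00 − €1200.00) = €138.00 + 19.5% × €250.00 = €186.75
Supplemental (28% flat on bonus): 28% × €18500.00 = €5180.00
Total provincial income tax: €186.75 + €5180.00 = €5366.75

€5366.75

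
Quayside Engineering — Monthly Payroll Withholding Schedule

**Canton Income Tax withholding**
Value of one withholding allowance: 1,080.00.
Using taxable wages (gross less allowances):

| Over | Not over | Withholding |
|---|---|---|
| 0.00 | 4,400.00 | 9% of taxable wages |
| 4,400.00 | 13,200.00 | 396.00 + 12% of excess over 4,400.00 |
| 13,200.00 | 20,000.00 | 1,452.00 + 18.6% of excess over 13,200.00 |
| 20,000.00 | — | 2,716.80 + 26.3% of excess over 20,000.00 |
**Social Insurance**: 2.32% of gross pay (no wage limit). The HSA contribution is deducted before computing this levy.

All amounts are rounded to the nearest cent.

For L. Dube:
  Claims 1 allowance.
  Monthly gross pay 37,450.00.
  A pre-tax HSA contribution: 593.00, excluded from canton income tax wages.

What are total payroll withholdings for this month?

Canton Income Tax: taxable = 37,450.00 − 593.00 − 1×1,080.00 = 35,777.00
  2,716.80 + 26.3% × (35,777.00 − 20,000.00) = 2,716.80 + 26.3% × 15,777.00 = 6,866.15
Social Insurance: 2.32% × 36,857.00 = 855.08
Total: 6,866.15 + 855.08 = 7,721.23

7,721.23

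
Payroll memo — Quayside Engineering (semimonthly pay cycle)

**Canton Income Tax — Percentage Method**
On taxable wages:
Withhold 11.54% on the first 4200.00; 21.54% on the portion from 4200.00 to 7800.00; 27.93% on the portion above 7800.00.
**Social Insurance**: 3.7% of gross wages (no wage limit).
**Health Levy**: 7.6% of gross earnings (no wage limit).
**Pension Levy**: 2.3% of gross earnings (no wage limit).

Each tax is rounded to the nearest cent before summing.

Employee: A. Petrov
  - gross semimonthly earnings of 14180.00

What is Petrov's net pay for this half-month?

Canton Income Tax: taxable = 14180.00
  1260.12 + 27.93% × (14180.00 − 7800.00) = 1260.12 + 27.93% × 6380.00 = 3042.05
Social Insurance: 3.7% × 14180.00 = 524.66
Health Levy: 7.6% × 14180.00 = 1077.68
Pension Levy: 2.3% × 14180.00 = 326.14
Total withheld: 3042.05 + 524.66 + 1077.68 + 326.14 = 4970.53
Net pay: 14180.00 − 4970.53 = 9209.47

9209.47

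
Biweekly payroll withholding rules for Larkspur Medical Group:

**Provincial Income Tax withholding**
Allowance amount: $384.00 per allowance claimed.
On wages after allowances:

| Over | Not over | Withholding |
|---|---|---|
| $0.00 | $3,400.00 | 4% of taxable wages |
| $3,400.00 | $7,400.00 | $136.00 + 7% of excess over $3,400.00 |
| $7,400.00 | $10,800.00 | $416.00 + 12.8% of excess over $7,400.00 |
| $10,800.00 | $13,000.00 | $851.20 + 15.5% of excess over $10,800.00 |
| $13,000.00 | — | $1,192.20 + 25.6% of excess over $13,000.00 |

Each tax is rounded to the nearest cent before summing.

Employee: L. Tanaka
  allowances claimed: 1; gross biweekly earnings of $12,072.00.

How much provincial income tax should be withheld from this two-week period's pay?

$988.84

Provincial Income Tax: taxable = $12,072.00 − 1×$384.00 = $11,688.00
  $851.20 + 15.5% × ($11,688.00 − $10,800.00) = $851.20 + 15.5% × $888.00 = $988.84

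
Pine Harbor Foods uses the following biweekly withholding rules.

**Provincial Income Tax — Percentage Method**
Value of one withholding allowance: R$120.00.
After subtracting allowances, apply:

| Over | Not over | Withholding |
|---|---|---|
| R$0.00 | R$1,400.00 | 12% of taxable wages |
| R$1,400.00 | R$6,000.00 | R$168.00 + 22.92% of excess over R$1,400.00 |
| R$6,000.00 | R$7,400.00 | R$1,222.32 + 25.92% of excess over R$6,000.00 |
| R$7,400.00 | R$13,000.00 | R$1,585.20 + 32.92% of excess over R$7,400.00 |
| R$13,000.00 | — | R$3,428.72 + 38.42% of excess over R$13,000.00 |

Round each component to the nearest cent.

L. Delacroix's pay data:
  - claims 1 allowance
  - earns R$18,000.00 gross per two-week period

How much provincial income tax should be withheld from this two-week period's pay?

R$5,303.62

Provincial Income Tax: taxable = R$18,000.00 − 1×R$120.00 = R$17,880.00
  R$3,428.72 + 38.42% × (R$17,880.00 − R$13,000.00) = R$3,428.72 + 38.42% × R$4,880.00 = R$5,303.62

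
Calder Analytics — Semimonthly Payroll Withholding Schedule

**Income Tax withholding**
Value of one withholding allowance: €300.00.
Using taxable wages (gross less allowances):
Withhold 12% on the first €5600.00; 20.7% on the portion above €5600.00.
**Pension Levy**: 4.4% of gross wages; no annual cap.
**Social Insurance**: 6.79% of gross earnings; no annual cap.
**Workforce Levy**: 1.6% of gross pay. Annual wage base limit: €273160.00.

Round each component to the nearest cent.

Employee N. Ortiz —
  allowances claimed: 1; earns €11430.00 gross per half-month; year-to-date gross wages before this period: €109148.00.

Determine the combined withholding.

€3278.61

Income Tax: taxable = €11430.00 − 1×€300.00 = €11130.00
  €672.00 + 20.7% × (€11130.00 − €5600.00) = €672.00 + 20.7% × €5530.00 = €1816.71
Pension Levy: 4.4% × €11430.00 = €502.92
Social Insurance: 6.79% × €11430.00 = €776.10
Workforce Levy: 1.6% × €11430.00 = €182.88
Total: €1816.71 + €502.92 + €776.10 + €182.88 = €3278.61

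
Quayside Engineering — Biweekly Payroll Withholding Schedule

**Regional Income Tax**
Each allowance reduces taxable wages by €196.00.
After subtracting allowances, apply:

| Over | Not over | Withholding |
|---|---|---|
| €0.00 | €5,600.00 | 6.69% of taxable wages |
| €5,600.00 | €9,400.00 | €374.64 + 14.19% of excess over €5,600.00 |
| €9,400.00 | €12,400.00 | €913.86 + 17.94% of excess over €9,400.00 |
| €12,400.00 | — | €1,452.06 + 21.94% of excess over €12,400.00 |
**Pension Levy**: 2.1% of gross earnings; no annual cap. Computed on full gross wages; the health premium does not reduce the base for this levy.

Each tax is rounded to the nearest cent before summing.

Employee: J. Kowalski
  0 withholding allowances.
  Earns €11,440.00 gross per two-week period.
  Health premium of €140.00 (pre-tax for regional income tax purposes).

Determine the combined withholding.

Regional Income Tax: taxable = €11,440.00 − €140.00 = €11,300.00
  €913.86 + 17.94% × (€11,300.00 − €9,400.00) = €913.86 + 17.94% × €1,900.00 = €1,254.72
Pension Levy: 2.1% × €11,440.00 = €240.24
Total: €1,254.72 + €240.24 = €1,494.96

€1,494.96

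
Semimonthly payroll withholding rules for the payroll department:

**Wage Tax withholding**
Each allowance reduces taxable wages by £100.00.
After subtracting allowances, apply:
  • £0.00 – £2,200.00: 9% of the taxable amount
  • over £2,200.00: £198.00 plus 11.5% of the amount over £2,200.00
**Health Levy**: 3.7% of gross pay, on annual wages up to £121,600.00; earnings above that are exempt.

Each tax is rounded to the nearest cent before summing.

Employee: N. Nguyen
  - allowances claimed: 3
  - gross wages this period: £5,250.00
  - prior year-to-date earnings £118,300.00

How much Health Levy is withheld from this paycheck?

Health Levy: cap £121,600.00 − YTD £118,300.00 = £3,300.00 subject; 3.7% × £3,300.00 = £122.10

£122.10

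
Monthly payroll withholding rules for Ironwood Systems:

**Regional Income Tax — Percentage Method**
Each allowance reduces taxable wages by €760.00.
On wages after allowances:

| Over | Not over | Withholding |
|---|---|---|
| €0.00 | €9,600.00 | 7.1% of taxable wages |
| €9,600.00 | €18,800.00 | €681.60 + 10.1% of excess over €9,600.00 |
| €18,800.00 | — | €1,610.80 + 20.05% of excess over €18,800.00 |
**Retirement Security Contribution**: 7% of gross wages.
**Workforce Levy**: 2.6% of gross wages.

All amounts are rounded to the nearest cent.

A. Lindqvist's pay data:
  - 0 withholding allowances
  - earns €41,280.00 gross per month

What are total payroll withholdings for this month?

€10,080.92

Regional Income Tax: taxable = €41,280.00
  €1,610.80 + 20.05% × (€41,280.00 − €18,800.00) = €1,610.80 + 20.05% × €22,480.00 = €6,118.04
Retirement Security Contribution: 7% × €41,280.00 = €2,889.60
Workforce Levy: 2.6% × €41,280.00 = €1,073.28
Total: €6,118.04 + €2,889.60 + €1,073.28 = €10,080.92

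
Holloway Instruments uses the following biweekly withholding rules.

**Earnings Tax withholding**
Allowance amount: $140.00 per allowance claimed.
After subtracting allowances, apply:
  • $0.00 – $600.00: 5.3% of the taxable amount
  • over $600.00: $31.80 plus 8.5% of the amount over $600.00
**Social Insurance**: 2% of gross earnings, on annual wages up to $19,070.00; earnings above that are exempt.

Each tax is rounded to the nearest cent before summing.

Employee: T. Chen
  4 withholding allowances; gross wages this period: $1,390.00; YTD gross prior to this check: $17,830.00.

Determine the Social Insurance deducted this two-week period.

Social Insurance: cap $19,070.00 − YTD $17,830.00 = $1,240.00 subject; 2% × $1,240.00 = $24.80

$24.80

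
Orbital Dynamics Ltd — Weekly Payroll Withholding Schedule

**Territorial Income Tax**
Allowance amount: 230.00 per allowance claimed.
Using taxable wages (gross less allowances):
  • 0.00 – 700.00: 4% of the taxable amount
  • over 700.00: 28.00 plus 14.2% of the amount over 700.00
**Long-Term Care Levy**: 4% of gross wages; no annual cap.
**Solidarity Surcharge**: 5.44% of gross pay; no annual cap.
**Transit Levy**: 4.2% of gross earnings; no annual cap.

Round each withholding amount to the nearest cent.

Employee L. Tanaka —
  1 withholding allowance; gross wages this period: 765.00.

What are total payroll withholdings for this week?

Territorial Income Tax: taxable = 765.00 − 1×230.00 = 535.00
  4% × 535.00 = 21.40
Long-Term Care Levy: 4% × 765.00 = 30.60
Solidarity Surcharge: 5.44% × 765.00 = 41.62
Transit Levy: 4.2% × 765.00 = 32.13
Total: 21.40 + 30.60 + 41.62 + 32.13 = 125.75

125.75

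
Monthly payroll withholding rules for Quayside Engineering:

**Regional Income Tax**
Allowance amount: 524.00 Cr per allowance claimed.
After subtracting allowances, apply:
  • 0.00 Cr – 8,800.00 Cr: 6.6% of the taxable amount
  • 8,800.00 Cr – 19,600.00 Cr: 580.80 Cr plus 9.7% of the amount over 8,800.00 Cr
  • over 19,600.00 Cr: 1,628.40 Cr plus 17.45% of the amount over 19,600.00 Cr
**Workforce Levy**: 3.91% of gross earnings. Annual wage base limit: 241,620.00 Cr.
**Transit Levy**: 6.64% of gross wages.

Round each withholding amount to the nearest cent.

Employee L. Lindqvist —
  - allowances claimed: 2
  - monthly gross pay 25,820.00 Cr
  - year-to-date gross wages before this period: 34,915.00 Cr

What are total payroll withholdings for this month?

5,254.92 Cr

Regional Income Tax: taxable = 25,820.00 Cr − 2×524.00 Cr = 24,772.00 Cr
  1,628.40 Cr + 17.45% × (24,772.00 Cr − 19,600.00 Cr) = 1,628.40 Cr + 17.45% × 5,172.00 Cr = 2,530.91 Cr
Workforce Levy: 3.91% × 25,820.00 Cr = 1,009.56 Cr
Transit Levy: 6.64% × 25,820.00 Cr = 1,714.45 Cr
Total: 2,530.91 Cr + 1,009.56 Cr + 1,714.45 Cr = 5,254.92 Cr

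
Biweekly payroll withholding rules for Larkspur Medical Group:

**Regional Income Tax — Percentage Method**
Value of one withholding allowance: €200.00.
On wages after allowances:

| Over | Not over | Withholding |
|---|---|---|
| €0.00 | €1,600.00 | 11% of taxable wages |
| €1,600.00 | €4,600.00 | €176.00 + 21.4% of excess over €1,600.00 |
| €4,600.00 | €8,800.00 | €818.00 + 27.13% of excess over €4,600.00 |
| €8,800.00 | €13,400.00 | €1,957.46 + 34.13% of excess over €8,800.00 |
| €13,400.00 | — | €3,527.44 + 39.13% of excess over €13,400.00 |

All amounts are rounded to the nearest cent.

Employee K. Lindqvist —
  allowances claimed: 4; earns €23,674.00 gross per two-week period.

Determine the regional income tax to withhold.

Regional Income Tax: taxable = €23,674.00 − 4×€200.00 = €22,874.00
  €3,527.44 + 39.13% × (€22,874.00 − €13,400.00) = €3,527.44 + 39.13% × €9,474.00 = €7,234.62

€7,234.62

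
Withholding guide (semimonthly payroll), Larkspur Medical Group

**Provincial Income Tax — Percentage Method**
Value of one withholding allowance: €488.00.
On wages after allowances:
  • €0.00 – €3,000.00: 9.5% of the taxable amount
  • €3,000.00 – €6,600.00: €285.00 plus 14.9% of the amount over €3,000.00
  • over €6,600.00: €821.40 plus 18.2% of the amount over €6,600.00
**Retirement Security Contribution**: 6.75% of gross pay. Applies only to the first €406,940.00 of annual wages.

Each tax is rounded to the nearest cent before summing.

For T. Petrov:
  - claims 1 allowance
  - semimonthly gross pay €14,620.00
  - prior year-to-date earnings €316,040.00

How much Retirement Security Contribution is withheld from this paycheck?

Retirement Security Contribution: 6.75% × €14,620.00 = €986.85

€986.85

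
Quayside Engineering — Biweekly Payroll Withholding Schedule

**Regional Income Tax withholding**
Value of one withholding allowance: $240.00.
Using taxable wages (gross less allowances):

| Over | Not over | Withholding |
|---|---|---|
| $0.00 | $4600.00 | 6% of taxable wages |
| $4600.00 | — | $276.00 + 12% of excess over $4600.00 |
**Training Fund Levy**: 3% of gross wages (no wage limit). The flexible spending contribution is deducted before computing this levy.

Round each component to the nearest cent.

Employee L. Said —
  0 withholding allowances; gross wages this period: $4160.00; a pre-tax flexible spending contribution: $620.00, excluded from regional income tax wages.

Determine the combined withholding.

Regional Income Tax: taxable = $4160.00 − $620.00 = $3540.00
  6% × $3540.00 = $212.40
Training Fund Levy: 3% × $3540.00 = $106.20
Total: $212.40 + $106.20 = $318.60

$318.60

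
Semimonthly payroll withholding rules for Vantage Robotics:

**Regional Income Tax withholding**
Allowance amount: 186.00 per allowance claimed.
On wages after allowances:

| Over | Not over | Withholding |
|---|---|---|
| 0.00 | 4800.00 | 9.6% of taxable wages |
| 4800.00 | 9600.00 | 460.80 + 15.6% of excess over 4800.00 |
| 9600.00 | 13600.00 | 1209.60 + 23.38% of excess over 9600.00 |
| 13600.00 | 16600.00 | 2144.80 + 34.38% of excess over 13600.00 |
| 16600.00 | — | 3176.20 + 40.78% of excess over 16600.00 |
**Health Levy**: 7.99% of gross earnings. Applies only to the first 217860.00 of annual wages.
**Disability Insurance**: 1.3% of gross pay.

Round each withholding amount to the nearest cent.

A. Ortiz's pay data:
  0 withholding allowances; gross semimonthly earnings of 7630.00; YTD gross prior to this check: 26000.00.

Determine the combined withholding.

Regional Income Tax: taxable = 7630.00
  460.80 + 15.6% × (7630.00 − 4800.00) = 460.80 + 15.6% × 2830.00 = 902.28
Health Levy: 7.99% × 7630.00 = 609.64
Disability Insurance: 1.3% × 7630.00 = 99.19
Total: 902.28 + 609.64 + 99.19 = 1611.11

1611.11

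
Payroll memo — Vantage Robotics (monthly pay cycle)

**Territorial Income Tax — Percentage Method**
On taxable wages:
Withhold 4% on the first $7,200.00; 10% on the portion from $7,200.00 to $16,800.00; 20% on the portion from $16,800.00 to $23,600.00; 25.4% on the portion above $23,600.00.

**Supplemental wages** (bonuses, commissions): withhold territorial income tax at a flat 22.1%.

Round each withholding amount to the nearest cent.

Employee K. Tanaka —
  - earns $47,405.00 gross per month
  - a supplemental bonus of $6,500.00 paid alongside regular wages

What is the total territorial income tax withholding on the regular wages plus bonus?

Territorial Income Tax: taxable = $47,405.00
  $2,608.00 + 25.4% × ($47,405.00 − $23,600.00) = $2,608.00 + 25.4% × $23,805.00 = $8,654.47
Supplemental (22.1% flat on bonus): 22.1% × $6,500.00 = $1,436.50
Total territorial income tax: $8,654.47 + $1,436.50 = $10,090.97

$10,090.97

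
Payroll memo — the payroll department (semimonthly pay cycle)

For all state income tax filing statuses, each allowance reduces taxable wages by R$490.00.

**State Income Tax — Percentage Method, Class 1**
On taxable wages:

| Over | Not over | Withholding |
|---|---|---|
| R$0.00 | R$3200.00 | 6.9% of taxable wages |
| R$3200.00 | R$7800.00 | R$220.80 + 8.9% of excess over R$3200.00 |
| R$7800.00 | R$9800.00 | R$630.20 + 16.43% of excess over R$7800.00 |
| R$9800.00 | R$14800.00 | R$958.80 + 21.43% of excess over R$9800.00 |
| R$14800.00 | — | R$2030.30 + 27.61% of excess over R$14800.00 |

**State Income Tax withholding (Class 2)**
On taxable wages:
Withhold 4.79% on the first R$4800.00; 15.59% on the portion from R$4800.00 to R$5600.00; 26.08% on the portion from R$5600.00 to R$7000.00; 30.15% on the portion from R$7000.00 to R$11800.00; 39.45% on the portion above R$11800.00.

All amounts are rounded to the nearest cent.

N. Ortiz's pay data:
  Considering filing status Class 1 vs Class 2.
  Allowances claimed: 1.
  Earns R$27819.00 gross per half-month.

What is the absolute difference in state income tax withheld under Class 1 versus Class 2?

R$2803.59

State Income Tax (Class 1): taxable = R$27819.00 − 1×R$490.00 = R$27329.00
  R$2030.30 + 27.61% × (R$27329.00 − R$14800.00) = R$2030.30 + 27.61% × R$12529.00 = R$5489.56
State Income Tax (Class 2): taxable = R$27819.00 − 1×R$490.00 = R$27329.00
  R$2166.96 + 39.45% × (R$27329.00 − R$11800.00) = R$2166.96 + 39.45% × R$15529.00 = R$8293.15
Difference: |R$5489.56 − R$8293.15| = R$2803.59 (higher under Class 2)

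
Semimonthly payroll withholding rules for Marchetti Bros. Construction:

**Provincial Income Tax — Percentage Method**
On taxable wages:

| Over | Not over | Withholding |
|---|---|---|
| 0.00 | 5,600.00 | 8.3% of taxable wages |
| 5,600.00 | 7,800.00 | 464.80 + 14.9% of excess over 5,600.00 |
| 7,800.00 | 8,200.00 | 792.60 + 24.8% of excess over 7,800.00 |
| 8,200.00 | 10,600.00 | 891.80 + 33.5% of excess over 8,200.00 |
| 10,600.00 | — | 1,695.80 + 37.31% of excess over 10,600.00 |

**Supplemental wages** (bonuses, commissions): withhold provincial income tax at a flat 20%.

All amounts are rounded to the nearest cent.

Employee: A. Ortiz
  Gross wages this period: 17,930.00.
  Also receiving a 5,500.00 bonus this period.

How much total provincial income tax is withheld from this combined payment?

5,530.62

Provincial Income Tax: taxable = 17,930.00
  1,695.80 + 37.31% × (17,930.00 − 10,600.00) = 1,695.80 + 37.31% × 7,330.00 = 4,430.62
Supplemental (20% flat on bonus): 20% × 5,500.00 = 1,100.00
Total provincial income tax: 4,430.62 + 1,100.00 = 5,530.62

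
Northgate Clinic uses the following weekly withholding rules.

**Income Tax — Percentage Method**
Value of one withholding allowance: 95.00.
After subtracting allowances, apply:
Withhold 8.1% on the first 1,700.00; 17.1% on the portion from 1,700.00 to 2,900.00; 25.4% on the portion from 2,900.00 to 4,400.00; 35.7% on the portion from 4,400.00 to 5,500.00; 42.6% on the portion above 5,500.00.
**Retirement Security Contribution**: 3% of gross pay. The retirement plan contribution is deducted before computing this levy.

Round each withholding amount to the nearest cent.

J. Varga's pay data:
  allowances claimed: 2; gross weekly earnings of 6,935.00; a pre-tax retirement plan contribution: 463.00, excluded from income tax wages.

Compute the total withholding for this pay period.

Income Tax: taxable = 6,935.00 − 463.00 − 2×95.00 = 6,282.00
  1,116.60 + 42.6% × (6,282.00 − 5,500.00) = 1,116.60 + 42.6% × 782.00 = 1,449.73
Retirement Security Contribution: 3% × 6,472.00 = 194.16
Total: 1,449.73 + 194.16 = 1,643.89

1,643.89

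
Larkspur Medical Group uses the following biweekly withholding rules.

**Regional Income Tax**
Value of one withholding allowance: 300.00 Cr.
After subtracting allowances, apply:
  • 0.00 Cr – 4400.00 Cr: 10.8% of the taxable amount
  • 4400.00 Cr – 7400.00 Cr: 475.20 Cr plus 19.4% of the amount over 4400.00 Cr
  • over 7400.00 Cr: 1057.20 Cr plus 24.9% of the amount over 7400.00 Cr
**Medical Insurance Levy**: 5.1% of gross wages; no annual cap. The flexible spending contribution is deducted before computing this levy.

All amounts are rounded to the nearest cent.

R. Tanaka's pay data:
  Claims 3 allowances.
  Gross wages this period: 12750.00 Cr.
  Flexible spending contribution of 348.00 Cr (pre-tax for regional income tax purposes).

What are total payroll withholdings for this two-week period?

Regional Income Tax: taxable = 12750.00 Cr − 348.00 Cr − 3×300.00 Cr = 11502.00 Cr
  1057.20 Cr + 24.9% × (11502.00 Cr − 7400.00 Cr) = 1057.20 Cr + 24.9% × 4102.00 Cr = 2078.60 Cr
Medical Insurance Levy: 5.1% × 12402.00 Cr = 632.50 Cr
Total: 2078.60 Cr + 632.50 Cr = 2711.10 Cr

2711.10 Cr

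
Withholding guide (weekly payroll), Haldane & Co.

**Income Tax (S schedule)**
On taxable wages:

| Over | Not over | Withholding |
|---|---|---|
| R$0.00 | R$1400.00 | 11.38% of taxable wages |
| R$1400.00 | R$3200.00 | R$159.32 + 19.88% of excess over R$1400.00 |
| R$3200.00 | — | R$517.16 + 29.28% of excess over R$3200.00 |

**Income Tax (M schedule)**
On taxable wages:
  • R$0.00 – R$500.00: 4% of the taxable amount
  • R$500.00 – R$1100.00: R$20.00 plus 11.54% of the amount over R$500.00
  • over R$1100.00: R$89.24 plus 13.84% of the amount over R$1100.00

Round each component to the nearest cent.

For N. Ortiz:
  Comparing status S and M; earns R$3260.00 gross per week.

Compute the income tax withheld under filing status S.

R$534.73

Income Tax (S): taxable = R$3260.00
  R$517.16 + 29.28% × (R$3260.00 − R$3200.00) = R$517.16 + 29.28% × R$60.00 = R$534.73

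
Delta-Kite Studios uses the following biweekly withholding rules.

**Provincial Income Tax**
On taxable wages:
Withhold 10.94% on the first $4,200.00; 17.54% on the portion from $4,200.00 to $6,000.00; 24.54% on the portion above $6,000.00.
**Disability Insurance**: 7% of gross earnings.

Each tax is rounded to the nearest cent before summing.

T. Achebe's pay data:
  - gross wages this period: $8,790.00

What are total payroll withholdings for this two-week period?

$2,075.17

Provincial Income Tax: taxable = $8,790.00
  $775.20 + 24.54% × ($8,790.00 − $6,000.00) = $775.20 + 24.54% × $2,790.00 = $1,459.87
Disability Insurance: 7% × $8,790.00 = $615.30
Total: $1,459.87 + $615.30 = $2,075.17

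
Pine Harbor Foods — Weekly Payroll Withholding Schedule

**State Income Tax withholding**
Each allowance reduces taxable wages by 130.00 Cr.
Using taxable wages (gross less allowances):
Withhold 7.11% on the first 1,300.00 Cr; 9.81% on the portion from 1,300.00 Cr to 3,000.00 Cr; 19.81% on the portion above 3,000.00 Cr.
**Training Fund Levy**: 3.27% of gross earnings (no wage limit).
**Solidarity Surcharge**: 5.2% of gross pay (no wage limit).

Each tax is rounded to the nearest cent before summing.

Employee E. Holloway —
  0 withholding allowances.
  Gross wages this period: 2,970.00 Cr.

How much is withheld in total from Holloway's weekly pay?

State Income Tax: taxable = 2,970.00 Cr
  92.43 Cr + 9.81% × (2,970.00 Cr − 1,300.00 Cr) = 92.43 Cr + 9.81% × 1,670.00 Cr = 256.26 Cr
Training Fund Levy: 3.27% × 2,970.00 Cr = 97.12 Cr
Solidarity Surcharge: 5.2% × 2,970.00 Cr = 154.44 Cr
Total: 256.26 Cr + 97.12 Cr + 154.44 Cr = 507.82 Cr

507.82 Cr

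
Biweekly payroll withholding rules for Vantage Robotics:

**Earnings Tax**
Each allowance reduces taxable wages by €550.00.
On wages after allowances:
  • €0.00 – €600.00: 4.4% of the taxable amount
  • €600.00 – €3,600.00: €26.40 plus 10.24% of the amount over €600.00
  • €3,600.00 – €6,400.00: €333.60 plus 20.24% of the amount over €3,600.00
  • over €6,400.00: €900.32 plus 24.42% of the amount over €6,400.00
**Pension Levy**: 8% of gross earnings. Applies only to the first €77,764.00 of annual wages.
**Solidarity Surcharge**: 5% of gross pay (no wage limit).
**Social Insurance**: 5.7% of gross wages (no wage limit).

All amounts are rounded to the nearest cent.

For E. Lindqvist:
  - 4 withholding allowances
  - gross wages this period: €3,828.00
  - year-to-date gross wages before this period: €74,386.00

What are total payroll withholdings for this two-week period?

Earnings Tax: taxable = €3,828.00 − 4×€550.00 = €1,628.00
  €26.40 + 10.24% × (€1,628.00 − €600.00) = €26.40 + 10.24% × €1,028.00 = €131.67
Pension Levy: cap €77,764.00 − YTD €74,386.00 = €3,378.00 subject; 8% × €3,378.00 = €270.24
Solidarity Surcharge: 5% × €3,828.00 = €191.40
Social Insurance: 5.7% × €3,828.00 = €218.20
Total: €131.67 + €270.24 + €191.40 + €218.20 = €811.51

€811.51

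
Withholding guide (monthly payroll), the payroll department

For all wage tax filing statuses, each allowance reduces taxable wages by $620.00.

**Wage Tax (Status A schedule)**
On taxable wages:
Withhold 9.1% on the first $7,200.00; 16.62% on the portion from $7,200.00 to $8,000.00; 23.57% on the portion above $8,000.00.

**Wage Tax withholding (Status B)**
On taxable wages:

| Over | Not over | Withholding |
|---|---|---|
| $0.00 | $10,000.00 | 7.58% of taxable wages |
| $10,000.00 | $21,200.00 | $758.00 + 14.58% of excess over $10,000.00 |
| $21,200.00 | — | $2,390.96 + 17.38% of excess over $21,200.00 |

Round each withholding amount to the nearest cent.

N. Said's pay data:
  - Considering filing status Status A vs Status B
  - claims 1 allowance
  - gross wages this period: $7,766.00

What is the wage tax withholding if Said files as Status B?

Wage Tax (Status B): taxable = $7,766.00 − 1×$620.00 = $7,146.00
  7.58% × $7,146.00 = $541.67

$541.67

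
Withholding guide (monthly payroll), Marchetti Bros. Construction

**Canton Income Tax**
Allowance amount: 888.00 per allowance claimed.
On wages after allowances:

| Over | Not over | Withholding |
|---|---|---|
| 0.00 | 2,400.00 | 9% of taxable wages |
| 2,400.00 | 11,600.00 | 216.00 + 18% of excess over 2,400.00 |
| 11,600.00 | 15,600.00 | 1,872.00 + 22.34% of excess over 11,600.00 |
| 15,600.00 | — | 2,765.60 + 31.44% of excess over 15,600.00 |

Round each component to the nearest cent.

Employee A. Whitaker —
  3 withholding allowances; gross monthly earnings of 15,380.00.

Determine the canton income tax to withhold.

Canton Income Tax: taxable = 15,380.00 − 3×888.00 = 12,716.00
  1,872.00 + 22.34% × (12,716.00 − 11,600.00) = 1,872.00 + 22.34% × 1,116.00 = 2,121.31

2,121.31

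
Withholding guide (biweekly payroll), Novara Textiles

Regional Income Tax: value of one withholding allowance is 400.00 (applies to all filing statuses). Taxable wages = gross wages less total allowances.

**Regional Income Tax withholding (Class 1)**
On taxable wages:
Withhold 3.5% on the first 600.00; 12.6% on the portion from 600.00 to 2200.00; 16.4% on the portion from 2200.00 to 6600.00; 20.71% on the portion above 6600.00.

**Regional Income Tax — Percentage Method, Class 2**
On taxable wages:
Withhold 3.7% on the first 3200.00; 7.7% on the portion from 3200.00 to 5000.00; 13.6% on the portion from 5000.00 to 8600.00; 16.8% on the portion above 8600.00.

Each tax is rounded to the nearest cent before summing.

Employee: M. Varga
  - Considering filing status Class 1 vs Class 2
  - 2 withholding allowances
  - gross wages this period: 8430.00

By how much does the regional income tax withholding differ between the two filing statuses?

Regional Income Tax (Class 1): taxable = 8430.00 − 2×400.00 = 7630.00
  944.20 + 20.71% × (7630.00 − 6600.00) = 944.20 + 20.71% × 1030.00 = 1157.51
Regional Income Tax (Class 2): taxable = 8430.00 − 2×400.00 = 7630.00
  257.00 + 13.6% × (7630.00 − 5000.00) = 257.00 + 13.6% × 2630.00 = 614.68
Difference: |1157.51 − 614.68| = 542.83 (higher under Class 1)

542.83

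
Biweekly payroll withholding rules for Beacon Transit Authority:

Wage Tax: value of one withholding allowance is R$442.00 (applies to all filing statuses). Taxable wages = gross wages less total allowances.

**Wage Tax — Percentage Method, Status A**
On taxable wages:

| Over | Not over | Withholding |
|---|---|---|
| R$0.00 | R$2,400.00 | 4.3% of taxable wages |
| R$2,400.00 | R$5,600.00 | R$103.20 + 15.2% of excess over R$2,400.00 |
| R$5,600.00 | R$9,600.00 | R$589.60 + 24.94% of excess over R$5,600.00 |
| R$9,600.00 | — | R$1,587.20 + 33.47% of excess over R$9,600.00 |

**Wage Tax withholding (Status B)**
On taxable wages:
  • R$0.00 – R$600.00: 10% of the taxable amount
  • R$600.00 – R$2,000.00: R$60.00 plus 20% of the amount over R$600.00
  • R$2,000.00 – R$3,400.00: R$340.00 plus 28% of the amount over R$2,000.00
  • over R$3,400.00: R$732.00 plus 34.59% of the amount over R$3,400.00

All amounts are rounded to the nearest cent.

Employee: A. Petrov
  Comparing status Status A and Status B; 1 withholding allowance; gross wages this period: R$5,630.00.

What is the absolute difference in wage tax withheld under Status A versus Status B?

R$823.49

Wage Tax (Status A): taxable = R$5,630.00 − 1×R$442.00 = R$5,188.00
  R$103.20 + 15.2% × (R$5,188.00 − R$2,400.00) = R$103.20 + 15.2% × R$2,788.00 = R$526.98
Wage Tax (Status B): taxable = R$5,630.00 − 1×R$442.00 = R$5,188.00
  R$732.00 + 34.59% × (R$5,188.00 − R$3,400.00) = R$732.00 + 34.59% × R$1,788.00 = R$1,350.47
Difference: |R$526.98 − R$1,350.47| = R$823.49 (higher under Status B)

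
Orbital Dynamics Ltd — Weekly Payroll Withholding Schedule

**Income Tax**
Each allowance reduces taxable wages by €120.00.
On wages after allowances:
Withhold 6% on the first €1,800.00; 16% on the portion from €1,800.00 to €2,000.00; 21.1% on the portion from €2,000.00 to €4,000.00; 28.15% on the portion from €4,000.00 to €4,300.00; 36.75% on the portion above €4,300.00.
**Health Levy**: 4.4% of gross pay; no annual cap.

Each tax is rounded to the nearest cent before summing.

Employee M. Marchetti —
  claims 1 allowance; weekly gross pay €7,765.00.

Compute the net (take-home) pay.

€5,547.60

Income Tax: taxable = €7,765.00 − 1×€120.00 = €7,645.00
  €646.45 + 36.75% × (€7,645.00 − €4,300.00) = €646.45 + 36.75% × €3,345.00 = €1,875.74
Health Levy: 4.4% × €7,765.00 = €341.66
Total withheld: €1,875.74 + €341.66 = €2,217.40
Net pay: €7,765.00 − €2,217.40 = €5,547.60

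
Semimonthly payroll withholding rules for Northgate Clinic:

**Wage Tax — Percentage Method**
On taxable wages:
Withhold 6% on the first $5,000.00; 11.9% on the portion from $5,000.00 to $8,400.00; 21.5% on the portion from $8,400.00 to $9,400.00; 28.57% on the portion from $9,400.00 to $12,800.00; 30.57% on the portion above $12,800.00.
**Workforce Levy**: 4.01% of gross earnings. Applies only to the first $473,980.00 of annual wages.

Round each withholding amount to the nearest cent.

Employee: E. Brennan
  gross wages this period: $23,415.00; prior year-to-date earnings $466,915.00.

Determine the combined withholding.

$5,419.30

Wage Tax: taxable = $23,415.00
  $1,890.98 + 30.57% × ($23,415.00 − $12,800.00) = $1,890.98 + 30.57% × $10,615.00 = $5,135.99
Workforce Levy: cap $473,980.00 − YTD $466,915.00 = $7,065.00 subject; 4.01% × $7,065.00 = $283.31
Total: $5,135.99 + $283.31 = $5,419.30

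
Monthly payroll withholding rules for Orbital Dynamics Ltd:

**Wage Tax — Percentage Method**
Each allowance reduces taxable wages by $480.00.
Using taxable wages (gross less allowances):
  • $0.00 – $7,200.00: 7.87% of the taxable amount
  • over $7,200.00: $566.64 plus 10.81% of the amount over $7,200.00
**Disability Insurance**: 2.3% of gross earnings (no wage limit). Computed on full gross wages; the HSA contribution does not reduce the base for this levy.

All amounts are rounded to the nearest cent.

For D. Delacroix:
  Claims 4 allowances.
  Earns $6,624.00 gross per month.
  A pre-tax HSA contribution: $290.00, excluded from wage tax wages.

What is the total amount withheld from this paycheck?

$499.73

Wage Tax: taxable = $6,624.00 − $290.00 − 4×$480.00 = $4,414.00
  7.87% × $4,414.00 = $347.38
Disability Insurance: 2.3% × $6,624.00 = $152.35
Total: $347.38 + $152.35 = $499.73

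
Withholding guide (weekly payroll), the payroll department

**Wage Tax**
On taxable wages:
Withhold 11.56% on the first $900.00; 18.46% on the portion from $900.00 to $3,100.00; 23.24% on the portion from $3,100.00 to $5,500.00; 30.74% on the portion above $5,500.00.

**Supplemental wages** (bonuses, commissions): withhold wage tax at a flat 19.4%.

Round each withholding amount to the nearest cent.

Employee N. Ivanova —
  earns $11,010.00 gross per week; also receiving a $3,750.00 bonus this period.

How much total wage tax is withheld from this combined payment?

Wage Tax: taxable = $11,010.00
  $1,067.92 + 30.74% × ($11,010.00 − $5,500.00) = $1,067.92 + 30.74% × $5,510.00 = $2,761.69
Supplemental (19.4% flat on bonus): 19.4% × $3,750.00 = $727.50
Total wage tax: $2,761.69 + $727.50 = $3,489.19

$3,489.19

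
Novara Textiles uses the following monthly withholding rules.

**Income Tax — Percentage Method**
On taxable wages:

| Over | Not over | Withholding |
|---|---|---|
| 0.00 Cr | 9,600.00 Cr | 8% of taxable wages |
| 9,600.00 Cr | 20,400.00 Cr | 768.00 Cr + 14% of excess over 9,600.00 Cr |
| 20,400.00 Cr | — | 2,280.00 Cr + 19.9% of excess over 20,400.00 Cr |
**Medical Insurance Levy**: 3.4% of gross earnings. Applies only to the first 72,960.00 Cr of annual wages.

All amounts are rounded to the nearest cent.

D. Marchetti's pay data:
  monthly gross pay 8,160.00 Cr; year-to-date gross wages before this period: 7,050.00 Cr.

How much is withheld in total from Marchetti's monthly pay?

930.24 Cr

Income Tax: taxable = 8,160.00 Cr
  8% × 8,160.00 Cr = 652.80 Cr
Medical Insurance Levy: 3.4% × 8,160.00 Cr = 277.44 Cr
Total: 652.80 Cr + 277.44 Cr = 930.24 Cr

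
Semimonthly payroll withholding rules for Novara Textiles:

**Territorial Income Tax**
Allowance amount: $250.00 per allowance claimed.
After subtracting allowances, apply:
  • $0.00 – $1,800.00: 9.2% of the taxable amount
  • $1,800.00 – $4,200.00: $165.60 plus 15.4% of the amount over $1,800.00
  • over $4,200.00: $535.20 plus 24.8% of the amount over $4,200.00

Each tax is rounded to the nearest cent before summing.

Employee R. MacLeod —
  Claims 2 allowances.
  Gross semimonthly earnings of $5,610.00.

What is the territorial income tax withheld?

$760.88

Territorial Income Tax: taxable = $5,610.00 − 2×$250.00 = $5,110.00
  $535.20 + 24.8% × ($5,110.00 − $4,200.00) = $535.20 + 24.8% × $910.00 = $760.88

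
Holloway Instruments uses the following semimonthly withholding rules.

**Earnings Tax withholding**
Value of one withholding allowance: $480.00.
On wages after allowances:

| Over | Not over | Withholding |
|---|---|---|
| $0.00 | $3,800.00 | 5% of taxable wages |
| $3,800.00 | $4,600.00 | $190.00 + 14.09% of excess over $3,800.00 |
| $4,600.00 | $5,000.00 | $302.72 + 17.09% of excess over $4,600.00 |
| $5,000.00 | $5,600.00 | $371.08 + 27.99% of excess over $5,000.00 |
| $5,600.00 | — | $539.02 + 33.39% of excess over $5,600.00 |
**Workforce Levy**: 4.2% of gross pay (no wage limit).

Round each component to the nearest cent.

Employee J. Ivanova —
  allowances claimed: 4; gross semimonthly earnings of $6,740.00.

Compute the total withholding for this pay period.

Earnings Tax: taxable = $6,740.00 − 4×$480.00 = $4,820.00
  $302.72 + 17.09% × ($4,820.00 − $4,600.00) = $302.72 + 17.09% × $220.00 = $340.32
Workforce Levy: 4.2% × $6,740.00 = $283.08
Total: $340.32 + $283.08 = $623.40

$623.40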